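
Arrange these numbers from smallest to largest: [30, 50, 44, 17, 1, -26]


Original list: [30, 50, 44, 17, 1, -26]
Repeatedly take the smallest remaining element:
  Remaining [30, 50, 44, 17, 1, -26] -> smallest is -26
  Remaining [30, 50, 44, 17, 1] -> smallest is 1
  Remaining [30, 50, 44, 17] -> smallest is 17
  Remaining [30, 50, 44] -> smallest is 30
  Remaining [50, 44] -> smallest is 44
  Remaining [50] -> smallest is 50
Collecting the picks in order gives the sorted list.
Final answer: [-26, 1, 17, 30, 44, 50]


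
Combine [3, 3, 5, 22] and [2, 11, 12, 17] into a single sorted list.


List A: [3, 3, 5, 22]
List B: [2, 11, 12, 17]
Repeatedly compare the front elements and take the smaller:
  3 vs 2 -> take 2
  3 vs 11 -> take 3
  3 vs 11 -> take 3
  5 vs 11 -> take 5
  22 vs 11 -> take 11
  22 vs 12 -> take 12
  22 vs 17 -> take 17
  B is exhausted; append the rest of A: [22]
Final answer: [2, 3, 3, 5, 11, 12, 17, 22]


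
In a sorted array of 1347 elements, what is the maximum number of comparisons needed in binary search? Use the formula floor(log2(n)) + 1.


Binary search halves the search space each step.
Maximum comparisons = floor(log2(1347)) + 1
log2(1347) = 10.3955
floor(log2(1347)) = 10, so 10 + 1 = 11
Final answer: 11


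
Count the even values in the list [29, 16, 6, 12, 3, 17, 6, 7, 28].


Check each element:
  29 is odd
  16 is even
  6 is even
  12 is even
  3 is odd
  17 is odd
  6 is even
  7 is odd
  28 is even
Evens: [16, 6, 12, 6, 28]
Count of evens = 5
Final answer: 5


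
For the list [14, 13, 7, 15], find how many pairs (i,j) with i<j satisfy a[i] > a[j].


For each element, count the later elements that are smaller than it:
  14 (index 0): smaller elements after it = [13, 7] -> 2
  13 (index 1): smaller elements after it = [7] -> 1
  7 (index 2): smaller elements after it = [] -> 0
Total inversions = 2 + 1 + 0 = 3
Final answer: 3


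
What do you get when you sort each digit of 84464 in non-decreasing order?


The number 84464 has digits: 8, 4, 4, 6, 4
Sorted: 4, 4, 4, 6, 8
Joining the sorted digits gives the result.
Final answer: 44468


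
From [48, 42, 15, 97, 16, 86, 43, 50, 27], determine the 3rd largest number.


Sort descending: [97, 86, 50, 48, 43, 42, 27, 16, 15]
The 3rd element (1-indexed) is at index 2.
Value = 50
Final answer: 50


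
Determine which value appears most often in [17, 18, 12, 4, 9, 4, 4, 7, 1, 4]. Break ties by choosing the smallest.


Count the frequency of each value:
  1 appears 1 time(s)
  4 appears 4 time(s)
  7 appears 1 time(s)
  9 appears 1 time(s)
  12 appears 1 time(s)
  17 appears 1 time(s)
  18 appears 1 time(s)
Maximum frequency is 4.
Only 4 reaches that frequency, so it is the mode.
Final answer: 4


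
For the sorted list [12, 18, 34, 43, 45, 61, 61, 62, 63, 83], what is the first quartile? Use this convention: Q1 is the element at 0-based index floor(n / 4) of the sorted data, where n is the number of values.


The list has n = 10 elements.
Q1 index = floor(10 / 4) = floor(2.5) = 2
Counting from index 0 in the sorted data, the element at index 2 is 34.
Final answer: 34


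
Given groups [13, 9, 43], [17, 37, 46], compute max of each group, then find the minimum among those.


Find max of each group:
  Group 1: [13, 9, 43] -> max = 43
  Group 2: [17, 37, 46] -> max = 46
Maxes: [43, 46]
Minimum of maxes = 43
Final answer: 43


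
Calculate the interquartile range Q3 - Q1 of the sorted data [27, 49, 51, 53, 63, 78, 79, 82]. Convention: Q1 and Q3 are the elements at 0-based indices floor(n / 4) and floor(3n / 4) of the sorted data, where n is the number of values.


The data has n = 8 elements.
Q1 index = floor(8 / 4) = floor(2) = 2; Q3 index = floor(3 * 8 / 4) = floor(6) = 6
Q1 = element at index 2 = 51
Q3 = element at index 6 = 79
IQR = 79 - 51 = 28
Final answer: 28


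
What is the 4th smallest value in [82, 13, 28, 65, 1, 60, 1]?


Sort ascending: [1, 1, 13, 28, 60, 65, 82]
The 4th element (1-indexed) is at index 3.
Value = 28
Final answer: 28


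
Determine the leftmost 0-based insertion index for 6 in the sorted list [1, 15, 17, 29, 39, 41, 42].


List is sorted: [1, 15, 17, 29, 39, 41, 42]
We need the leftmost position where 6 can be inserted, i.e. the first index whose element is >= 6 (or the end of the list if none is).
Binary search with low=0, high=7 (0-based indices):
  low=0, high=7, mid=3: a[3]=29 >= 6, so high = 3
  low=0, high=3, mid=1: a[1]=15 >= 6, so high = 1
  low=0, high=1, mid=0: a[0]=1 < 6, so low = 1
Now low = high = 1, so the insertion index is 1.
Final answer: 1


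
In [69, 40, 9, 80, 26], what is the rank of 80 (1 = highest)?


Sort descending: [80, 69, 40, 26, 9]
Find 80 in the sorted list.
80 is at position 1.
Final answer: 1


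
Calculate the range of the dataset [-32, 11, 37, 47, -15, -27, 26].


Maximum value: 47
Minimum value: -32
Range = 47 - (-32) = 79
Final answer: 79


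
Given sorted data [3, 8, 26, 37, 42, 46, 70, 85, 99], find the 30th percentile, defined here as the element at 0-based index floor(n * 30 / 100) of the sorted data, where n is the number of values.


The dataset has n = 9 elements.
Index = floor(9 * 30 / 100) = floor(270 / 100) = floor(2.7) = 2
Counting from index 0 in the sorted data, the element at index 2 is 26.
Final answer: 26


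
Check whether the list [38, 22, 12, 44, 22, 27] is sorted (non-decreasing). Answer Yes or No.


Check consecutive pairs:
  38 <= 22? False
  22 <= 12? False
  12 <= 44? True
  44 <= 22? False
  22 <= 27? True
3 consecutive pair(s) are out of order, so the list is not sorted.
Final answer: No


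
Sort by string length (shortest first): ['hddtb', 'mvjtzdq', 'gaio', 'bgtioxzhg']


Compute lengths:
  'hddtb' has length 5
  'mvjtzdq' has length 7
  'gaio' has length 4
  'bgtioxzhg' has length 9
Lengths in increasing order: 4 < 5 < 7 < 9
Listing the words in that order gives the answer.
Final answer: ['gaio', 'hddtb', 'mvjtzdq', 'bgtioxzhg']


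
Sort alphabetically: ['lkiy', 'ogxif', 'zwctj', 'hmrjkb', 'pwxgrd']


Compare strings character by character (the first differing letter decides):
  'hmrjkb' < 'lkiy' since 'h' < 'l' at position 1
  'lkiy' < 'ogxif' since 'l' < 'o' at position 1
  'ogxif' < 'pwxgrd' since 'o' < 'p' at position 1
  'pwxgrd' < 'zwctj' since 'p' < 'z' at position 1
Chaining these comparisons gives the alphabetical order.
Final answer: ['hmrjkb', 'lkiy', 'ogxif', 'pwxgrd', 'zwctj']


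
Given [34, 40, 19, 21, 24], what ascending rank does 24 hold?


Sort ascending: [19, 21, 24, 34, 40]
Find 24 in the sorted list.
24 is at position 3 (1-indexed).
Final answer: 3


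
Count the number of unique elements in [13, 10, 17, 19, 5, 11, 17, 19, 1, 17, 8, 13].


List all unique values:
Distinct values: [1, 5, 8, 10, 11, 13, 17, 19]
Count = 8
Final answer: 8


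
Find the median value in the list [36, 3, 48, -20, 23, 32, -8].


First, sort the list: [-20, -8, 3, 23, 32, 36, 48]
The list has 7 elements (odd count).
The middle index is 3 (0-based), and the element there is 23.
Final answer: 23


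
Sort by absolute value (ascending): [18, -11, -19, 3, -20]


Compute absolute values:
  |18| = 18
  |-11| = 11
  |-19| = 19
  |3| = 3
  |-20| = 20
Absolute values in increasing order: 3 < 11 < 18 < 19 < 20
Listing the original numbers in that order gives the answer.
Final answer: [3, -11, 18, -19, -20]


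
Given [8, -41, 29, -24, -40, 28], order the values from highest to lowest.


Original list: [8, -41, 29, -24, -40, 28]
Repeatedly take the largest remaining element:
  Remaining [8, -41, 29, -24, -40, 28] -> largest is 29
  Remaining [8, -41, -24, -40, 28] -> largest is 28
  Remaining [8, -41, -24, -40] -> largest is 8
  Remaining [-41, -24, -40] -> largest is -24
  Remaining [-41, -40] -> largest is -40
  Remaining [-41] -> largest is -41
Collecting the picks in order gives the descending list.
Final answer: [29, 28, 8, -24, -40, -41]


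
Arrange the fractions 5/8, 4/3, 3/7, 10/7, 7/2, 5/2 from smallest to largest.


Convert to decimal for comparison:
  5/8 = 0.625
  4/3 = 1.3333
  3/7 = 0.4286
  10/7 = 1.4286
  7/2 = 3.5
  5/2 = 2.5
Decimals in increasing order: 0.4286 < 0.625 < 1.3333 < 1.4286 < 2.5 < 3.5
Writing each back as its fraction gives the sorted order.
Final answer: 3/7, 5/8, 4/3, 10/7, 5/2, 7/2


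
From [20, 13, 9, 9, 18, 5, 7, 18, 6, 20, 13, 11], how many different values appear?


List all unique values:
Distinct values: [5, 6, 7, 9, 11, 13, 18, 20]
Count = 8
Final answer: 8


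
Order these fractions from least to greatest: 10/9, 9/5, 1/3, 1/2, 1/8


Convert to decimal for comparison:
  10/9 = 1.1111
  9/5 = 1.8
  1/3 = 0.3333
  1/2 = 0.5
  1/8 = 0.125
Decimals in increasing order: 0.125 < 0.3333 < 0.5 < 1.1111 < 1.8
Writing each back as its fraction gives the sorted order.
Final answer: 1/8, 1/3, 1/2, 10/9, 9/5


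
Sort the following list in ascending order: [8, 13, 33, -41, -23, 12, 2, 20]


Original list: [8, 13, 33, -41, -23, 12, 2, 20]
Repeatedly take the smallest remaining element:
  Remaining [8, 13, 33, -41, -23, 12, 2, 20] -> smallest is -41
  Remaining [8, 13, 33, -23, 12, 2, 20] -> smallest is -23
  Remaining [8, 13, 33, 12, 2, 20] -> smallest is 2
  Remaining [8, 13, 33, 12, 20] -> smallest is 8
  Remaining [13, 33, 12, 20] -> smallest is 12
  Remaining [13, 33, 20] -> smallest is 13
  Remaining [33, 20] -> smallest is 20
  Remaining [33] -> smallest is 33
Collecting the picks in order gives the sorted list.
Final answer: [-41, -23, 2, 8, 12, 13, 20, 33]


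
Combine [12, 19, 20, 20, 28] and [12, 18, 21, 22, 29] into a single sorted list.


List A: [12, 19, 20, 20, 28]
List B: [12, 18, 21, 22, 29]
Repeatedly compare the front elements and take the smaller:
  12 vs 12 -> take 12
  19 vs 12 -> take 12
  19 vs 18 -> take 18
  19 vs 21 -> take 19
  20 vs 21 -> take 20
  20 vs 21 -> take 20
  28 vs 21 -> take 21
  28 vs 22 -> take 22
  28 vs 29 -> take 28
  A is exhausted; append the rest of B: [29]
Final answer: [12, 12, 18, 19, 20, 20, 21, 22, 28, 29]


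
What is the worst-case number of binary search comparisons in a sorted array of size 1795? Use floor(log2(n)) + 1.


Binary search halves the search space each step.
Maximum comparisons = floor(log2(1795)) + 1
log2(1795) = 10.8098
floor(log2(1795)) = 10, so 10 + 1 = 11
Final answer: 11


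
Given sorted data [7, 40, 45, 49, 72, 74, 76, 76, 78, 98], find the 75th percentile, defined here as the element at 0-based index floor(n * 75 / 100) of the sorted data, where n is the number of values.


The dataset has n = 10 elements.
Index = floor(10 * 75 / 100) = floor(750 / 100) = floor(7.5) = 7
Counting from index 0 in the sorted data, the element at index 7 is 76.
Final answer: 76


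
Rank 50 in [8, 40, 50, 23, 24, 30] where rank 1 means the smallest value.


Sort ascending: [8, 23, 24, 30, 40, 50]
Find 50 in the sorted list.
50 is at position 6 (1-indexed).
Final answer: 6


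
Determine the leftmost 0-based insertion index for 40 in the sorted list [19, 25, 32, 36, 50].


List is sorted: [19, 25, 32, 36, 50]
We need the leftmost position where 40 can be inserted, i.e. the first index whose element is >= 40 (or the end of the list if none is).
Binary search with low=0, high=5 (0-based indices):
  low=0, high=5, mid=2: a[2]=32 < 40, so low = 3
  low=3, high=5, mid=4: a[4]=50 >= 40, so high = 4
  low=3, high=4, mid=3: a[3]=36 < 40, so low = 4
Now low = high = 4, so the insertion index is 4.
Final answer: 4


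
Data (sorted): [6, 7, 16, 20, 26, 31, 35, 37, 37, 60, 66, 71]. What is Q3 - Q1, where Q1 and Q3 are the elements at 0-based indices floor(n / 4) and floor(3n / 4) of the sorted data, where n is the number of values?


The data has n = 12 elements.
Q1 index = floor(12 / 4) = floor(3) = 3; Q3 index = floor(3 * 12 / 4) = floor(9) = 9
Q1 = element at index 3 = 20
Q3 = element at index 9 = 60
IQR = 60 - 20 = 40
Final answer: 40


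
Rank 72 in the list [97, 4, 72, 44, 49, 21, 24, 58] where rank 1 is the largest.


Sort descending: [97, 72, 58, 49, 44, 24, 21, 4]
Find 72 in the sorted list.
72 is at position 2.
Final answer: 2


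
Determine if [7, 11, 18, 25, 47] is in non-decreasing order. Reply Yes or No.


Check consecutive pairs:
  7 <= 11? True
  11 <= 18? True
  18 <= 25? True
  25 <= 47? True
Every consecutive pair is in order, so the list is non-decreasing.
Final answer: Yes


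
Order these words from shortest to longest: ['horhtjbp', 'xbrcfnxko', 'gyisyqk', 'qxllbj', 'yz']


Compute lengths:
  'horhtjbp' has length 8
  'xbrcfnxko' has length 9
  'gyisyqk' has length 7
  'qxllbj' has length 6
  'yz' has length 2
Lengths in increasing order: 2 < 6 < 7 < 8 < 9
Listing the words in that order gives the answer.
Final answer: ['yz', 'qxllbj', 'gyisyqk', 'horhtjbp', 'xbrcfnxko']


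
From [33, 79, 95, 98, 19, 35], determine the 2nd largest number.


Sort descending: [98, 95, 79, 35, 33, 19]
The 2nd element (1-indexed) is at index 1.
Value = 95
Final answer: 95


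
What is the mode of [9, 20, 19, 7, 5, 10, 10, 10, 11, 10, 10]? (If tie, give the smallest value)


Count the frequency of each value:
  5 appears 1 time(s)
  7 appears 1 time(s)
  9 appears 1 time(s)
  10 appears 5 time(s)
  11 appears 1 time(s)
  19 appears 1 time(s)
  20 appears 1 time(s)
Maximum frequency is 5.
Only 10 reaches that frequency, so it is the mode.
Final answer: 10


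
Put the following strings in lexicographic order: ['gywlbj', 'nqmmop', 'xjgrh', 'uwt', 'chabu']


Compare strings character by character (the first differing letter decides):
  'chabu' < 'gywlbj' since 'c' < 'g' at position 1
  'gywlbj' < 'nqmmop' since 'g' < 'n' at position 1
  'nqmmop' < 'uwt' since 'n' < 'u' at position 1
  'uwt' < 'xjgrh' since 'u' < 'x' at position 1
Chaining these comparisons gives the alphabetical order.
Final answer: ['chabu', 'gywlbj', 'nqmmop', 'uwt', 'xjgrh']


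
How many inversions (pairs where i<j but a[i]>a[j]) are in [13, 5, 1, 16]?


For each element, count the later elements that are smaller than it:
  13 (index 0): smaller elements after it = [5, 1] -> 2
  5 (index 1): smaller elements after it = [1] -> 1
  1 (index 2): smaller elements after it = [] -> 0
Total inversions = 2 + 1 + 0 = 3
Final answer: 3


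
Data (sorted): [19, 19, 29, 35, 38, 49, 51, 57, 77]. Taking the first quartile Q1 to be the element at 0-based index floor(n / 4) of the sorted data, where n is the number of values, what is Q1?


The list has n = 9 elements.
Q1 index = floor(9 / 4) = floor(2.25) = 2
Counting from index 0 in the sorted data, the element at index 2 is 29.
Final answer: 29


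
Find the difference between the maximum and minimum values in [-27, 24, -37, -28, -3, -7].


Maximum value: 24
Minimum value: -37
Range = 24 - (-37) = 61
Final answer: 61


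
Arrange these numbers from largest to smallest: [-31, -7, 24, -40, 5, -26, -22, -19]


Original list: [-31, -7, 24, -40, 5, -26, -22, -19]
Repeatedly take the largest remaining element:
  Remaining [-31, -7, 24, -40, 5, -26, -22, -19] -> largest is 24
  Remaining [-31, -7, -40, 5, -26, -22, -19] -> largest is 5
  Remaining [-31, -7, -40, -26, -22, -19] -> largest is -7
  Remaining [-31, -40, -26, -22, -19] -> largest is -19
  Remaining [-31, -40, -26, -22] -> largest is -22
  Remaining [-31, -40, -26] -> largest is -26
  Remaining [-31, -40] -> largest is -31
  Remaining [-40] -> largest is -40
Collecting the picks in order gives the descending list.
Final answer: [24, 5, -7, -19, -22, -26, -31, -40]


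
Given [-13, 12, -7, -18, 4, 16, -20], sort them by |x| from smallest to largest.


Compute absolute values:
  |-13| = 13
  |12| = 12
  |-7| = 7
  |-18| = 18
  |4| = 4
  |16| = 16
  |-20| = 20
Absolute values in increasing order: 4 < 7 < 12 < 13 < 16 < 18 < 20
Listing the original numbers in that order gives the answer.
Final answer: [4, -7, 12, -13, 16, -18, -20]


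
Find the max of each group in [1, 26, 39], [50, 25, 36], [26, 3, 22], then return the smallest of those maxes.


Find max of each group:
  Group 1: [1, 26, 39] -> max = 39
  Group 2: [50, 25, 36] -> max = 50
  Group 3: [26, 3, 22] -> max = 26
Maxes: [39, 50, 26]
Minimum of maxes = 26
Final answer: 26


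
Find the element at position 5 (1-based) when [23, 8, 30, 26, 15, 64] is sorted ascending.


Sort ascending: [8, 15, 23, 26, 30, 64]
The 5th element (1-indexed) is at index 4.
Value = 30
Final answer: 30


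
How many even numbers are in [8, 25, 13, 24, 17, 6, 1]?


Check each element:
  8 is even
  25 is odd
  13 is odd
  24 is even
  17 is odd
  6 is even
  1 is odd
Evens: [8, 24, 6]
Count of evens = 3
Final answer: 3


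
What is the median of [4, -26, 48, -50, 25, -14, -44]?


First, sort the list: [-50, -44, -26, -14, 4, 25, 48]
The list has 7 elements (odd count).
The middle index is 3 (0-based), and the element there is -14.
Final answer: -14


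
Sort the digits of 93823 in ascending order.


The number 93823 has digits: 9, 3, 8, 2, 3
Sorted: 2, 3, 3, 8, 9
Joining the sorted digits gives the result.
Final answer: 23389


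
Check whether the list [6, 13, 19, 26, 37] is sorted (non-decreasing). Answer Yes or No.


Check consecutive pairs:
  6 <= 13? True
  13 <= 19? True
  19 <= 26? True
  26 <= 37? True
Every consecutive pair is in order, so the list is non-decreasing.
Final answer: Yes


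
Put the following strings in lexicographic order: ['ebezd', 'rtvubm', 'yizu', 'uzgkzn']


Compare strings character by character (the first differing letter decides):
  'ebezd' < 'rtvubm' since 'e' < 'r' at position 1
  'rtvubm' < 'uzgkzn' since 'r' < 'u' at position 1
  'uzgkzn' < 'yizu' since 'u' < 'y' at position 1
Chaining these comparisons gives the alphabetical order.
Final answer: ['ebezd', 'rtvubm', 'uzgkzn', 'yizu']


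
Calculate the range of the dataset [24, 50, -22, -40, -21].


Maximum value: 50
Minimum value: -40
Range = 50 - (-40) = 90
Final answer: 90


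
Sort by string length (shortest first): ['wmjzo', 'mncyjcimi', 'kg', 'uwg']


Compute lengths:
  'wmjzo' has length 5
  'mncyjcimi' has length 9
  'kg' has length 2
  'uwg' has length 3
Lengths in increasing order: 2 < 3 < 5 < 9
Listing the words in that order gives the answer.
Final answer: ['kg', 'uwg', 'wmjzo', 'mncyjcimi']


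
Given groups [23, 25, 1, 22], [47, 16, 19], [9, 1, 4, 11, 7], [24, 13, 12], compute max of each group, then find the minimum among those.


Find max of each group:
  Group 1: [23, 25, 1, 22] -> max = 25
  Group 2: [47, 16, 19] -> max = 47
  Group 3: [9, 1, 4, 11, 7] -> max = 11
  Group 4: [24, 13, 12] -> max = 24
Maxes: [25, 47, 11, 24]
Minimum of maxes = 11
Final answer: 11


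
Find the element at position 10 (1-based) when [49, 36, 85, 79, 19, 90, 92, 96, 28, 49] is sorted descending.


Sort descending: [96, 92, 90, 85, 79, 49, 49, 36, 28, 19]
The 10th element (1-indexed) is at index 9.
Value = 19
Final answer: 19


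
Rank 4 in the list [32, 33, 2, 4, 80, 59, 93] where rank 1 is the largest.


Sort descending: [93, 80, 59, 33, 32, 4, 2]
Find 4 in the sorted list.
4 is at position 6.
Final answer: 6


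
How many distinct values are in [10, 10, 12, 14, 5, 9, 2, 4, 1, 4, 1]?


List all unique values:
Distinct values: [1, 2, 4, 5, 9, 10, 12, 14]
Count = 8
Final answer: 8


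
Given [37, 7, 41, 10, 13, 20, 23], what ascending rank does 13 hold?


Sort ascending: [7, 10, 13, 20, 23, 37, 41]
Find 13 in the sorted list.
13 is at position 3 (1-indexed).
Final answer: 3


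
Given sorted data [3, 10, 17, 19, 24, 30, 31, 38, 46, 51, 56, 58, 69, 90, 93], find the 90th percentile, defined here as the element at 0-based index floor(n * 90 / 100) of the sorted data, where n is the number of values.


The dataset has n = 15 elements.
Index = floor(15 * 90 / 100) = floor(1350 / 100) = floor(13.5) = 13
Counting from index 0 in the sorted data, the element at index 13 is 90.
Final answer: 90


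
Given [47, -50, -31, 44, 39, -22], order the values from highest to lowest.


Original list: [47, -50, -31, 44, 39, -22]
Repeatedly take the largest remaining element:
  Remaining [47, -50, -31, 44, 39, -22] -> largest is 47
  Remaining [-50, -31, 44, 39, -22] -> largest is 44
  Remaining [-50, -31, 39, -22] -> largest is 39
  Remaining [-50, -31, -22] -> largest is -22
  Remaining [-50, -31] -> largest is -31
  Remaining [-50] -> largest is -50
Collecting the picks in order gives the descending list.
Final answer: [47, 44, 39, -22, -31, -50]


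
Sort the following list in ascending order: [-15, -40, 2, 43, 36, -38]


Original list: [-15, -40, 2, 43, 36, -38]
Repeatedly take the smallest remaining element:
  Remaining [-15, -40, 2, 43, 36, -38] -> smallest is -40
  Remaining [-15, 2, 43, 36, -38] -> smallest is -38
  Remaining [-15, 2, 43, 36] -> smallest is -15
  Remaining [2, 43, 36] -> smallest is 2
  Remaining [43, 36] -> smallest is 36
  Remaining [43] -> smallest is 43
Collecting the picks in order gives the sorted list.
Final answer: [-40, -38, -15, 2, 36, 43]


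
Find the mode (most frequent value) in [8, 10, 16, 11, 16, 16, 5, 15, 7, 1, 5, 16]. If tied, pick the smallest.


Count the frequency of each value:
  1 appears 1 time(s)
  5 appears 2 time(s)
  7 appears 1 time(s)
  8 appears 1 time(s)
  10 appears 1 time(s)
  11 appears 1 time(s)
  15 appears 1 time(s)
  16 appears 4 time(s)
Maximum frequency is 4.
Only 16 reaches that frequency, so it is the mode.
Final answer: 16


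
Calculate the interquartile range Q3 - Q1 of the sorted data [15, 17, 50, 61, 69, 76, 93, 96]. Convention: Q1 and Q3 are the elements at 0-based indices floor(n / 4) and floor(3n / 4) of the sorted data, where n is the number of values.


The data has n = 8 elements.
Q1 index = floor(8 / 4) = floor(2) = 2; Q3 index = floor(3 * 8 / 4) = floor(6) = 6
Q1 = element at index 2 = 50
Q3 = element at index 6 = 93
IQR = 93 - 50 = 43
Final answer: 43


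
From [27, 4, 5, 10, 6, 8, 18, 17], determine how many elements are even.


Check each element:
  27 is odd
  4 is even
  5 is odd
  10 is even
  6 is even
  8 is even
  18 is even
  17 is odd
Evens: [4, 10, 6, 8, 18]
Count of evens = 5
Final answer: 5


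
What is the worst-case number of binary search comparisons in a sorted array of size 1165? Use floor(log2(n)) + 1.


Binary search halves the search space each step.
Maximum comparisons = floor(log2(1165)) + 1
log2(1165) = 10.1861
floor(log2(1165)) = 10, so 10 + 1 = 11
Final answer: 11


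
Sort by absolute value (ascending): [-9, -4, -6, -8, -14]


Compute absolute values:
  |-9| = 9
  |-4| = 4
  |-6| = 6
  |-8| = 8
  |-14| = 14
Absolute values in increasing order: 4 < 6 < 8 < 9 < 14
Listing the original numbers in that order gives the answer.
Final answer: [-4, -6, -8, -9, -14]


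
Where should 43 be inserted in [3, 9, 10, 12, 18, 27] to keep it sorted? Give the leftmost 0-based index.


List is sorted: [3, 9, 10, 12, 18, 27]
We need the leftmost position where 43 can be inserted, i.e. the first index whose element is >= 43 (or the end of the list if none is).
Binary search with low=0, high=6 (0-based indices):
  low=0, high=6, mid=3: a[3]=12 < 43, so low = 4
  low=4, high=6, mid=5: a[5]=27 < 43, so low = 6
Now low = high = 6, so the insertion index is 6.
Final answer: 6


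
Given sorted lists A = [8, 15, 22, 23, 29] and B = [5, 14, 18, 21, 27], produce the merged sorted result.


List A: [8, 15, 22, 23, 29]
List B: [5, 14, 18, 21, 27]
Repeatedly compare the front elements and take the smaller:
  8 vs 5 -> take 5
  8 vs 14 -> take 8
  15 vs 14 -> take 14
  15 vs 18 -> take 15
  22 vs 18 -> take 18
  22 vs 21 -> take 21
  22 vs 27 -> take 22
  23 vs 27 -> take 23
  29 vs 27 -> take 27
  B is exhausted; append the rest of A: [29]
Final answer: [5, 8, 14, 15, 18, 21, 22, 23, 27, 29]


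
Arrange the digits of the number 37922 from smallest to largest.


The number 37922 has digits: 3, 7, 9, 2, 2
Sorted: 2, 2, 3, 7, 9
Joining the sorted digits gives the result.
Final answer: 22379


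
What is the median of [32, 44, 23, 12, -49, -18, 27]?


First, sort the list: [-49, -18, 12, 23, 27, 32, 44]
The list has 7 elements (odd count).
The middle index is 3 (0-based), and the element there is 23.
Final answer: 23


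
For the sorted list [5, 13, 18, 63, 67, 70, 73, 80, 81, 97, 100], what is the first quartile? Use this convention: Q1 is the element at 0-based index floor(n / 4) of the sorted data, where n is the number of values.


The list has n = 11 elements.
Q1 index = floor(11 / 4) = floor(2.75) = 2
Counting from index 0 in the sorted data, the element at index 2 is 18.
Final answer: 18


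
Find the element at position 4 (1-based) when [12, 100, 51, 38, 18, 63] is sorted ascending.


Sort ascending: [12, 18, 38, 51, 63, 100]
The 4th element (1-indexed) is at index 3.
Value = 51
Final answer: 51


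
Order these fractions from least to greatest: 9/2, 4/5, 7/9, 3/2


Convert to decimal for comparison:
  9/2 = 4.5
  4/5 = 0.8
  7/9 = 0.7778
  3/2 = 1.5
Decimals in increasing order: 0.7778 < 0.8 < 1.5 < 4.5
Writing each back as its fraction gives the sorted order.
Final answer: 7/9, 4/5, 3/2, 9/2


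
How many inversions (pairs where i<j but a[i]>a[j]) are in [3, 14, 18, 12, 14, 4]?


For each element, count the later elements that are smaller than it:
  3 (index 0): smaller elements after it = [] -> 0
  14 (index 1): smaller elements after it = [12, 4] -> 2
  18 (index 2): smaller elements after it = [12, 14, 4] -> 3
  12 (index 3): smaller elements after it = [4] -> 1
  14 (index 4): smaller elements after it = [4] -> 1
Total inversions = 0 + 2 + 3 + 1 + 1 = 7
Final answer: 7


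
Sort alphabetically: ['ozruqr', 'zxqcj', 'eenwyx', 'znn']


Compare strings character by character (the first differing letter decides):
  'eenwyx' < 'ozruqr' since 'e' < 'o' at position 1
  'ozruqr' < 'znn' since 'o' < 'z' at position 1
  'znn' < 'zxqcj' since 'n' < 'x' at position 2
Chaining these comparisons gives the alphabetical order.
Final answer: ['eenwyx', 'ozruqr', 'znn', 'zxqcj']


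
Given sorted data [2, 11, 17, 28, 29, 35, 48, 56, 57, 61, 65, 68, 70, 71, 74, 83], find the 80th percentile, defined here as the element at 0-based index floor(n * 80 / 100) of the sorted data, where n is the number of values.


The dataset has n = 16 elements.
Index = floor(16 * 80 / 100) = floor(1280 / 100) = floor(12.8) = 12
Counting from index 0 in the sorted data, the element at index 12 is 70.
Final answer: 70


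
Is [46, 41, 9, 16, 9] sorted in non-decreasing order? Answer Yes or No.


Check consecutive pairs:
  46 <= 41? False
  41 <= 9? False
  9 <= 16? True
  16 <= 9? False
3 consecutive pair(s) are out of order, so the list is not sorted.
Final answer: No


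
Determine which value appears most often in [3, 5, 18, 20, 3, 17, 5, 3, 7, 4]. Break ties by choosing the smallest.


Count the frequency of each value:
  3 appears 3 time(s)
  4 appears 1 time(s)
  5 appears 2 time(s)
  7 appears 1 time(s)
  17 appears 1 time(s)
  18 appears 1 time(s)
  20 appears 1 time(s)
Maximum frequency is 3.
Only 3 reaches that frequency, so it is the mode.
Final answer: 3


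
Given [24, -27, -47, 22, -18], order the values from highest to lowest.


Original list: [24, -27, -47, 22, -18]
Repeatedly take the largest remaining element:
  Remaining [24, -27, -47, 22, -18] -> largest is 24
  Remaining [-27, -47, 22, -18] -> largest is 22
  Remaining [-27, -47, -18] -> largest is -18
  Remaining [-27, -47] -> largest is -27
  Remaining [-47] -> largest is -47
Collecting the picks in order gives the descending list.
Final answer: [24, 22, -18, -27, -47]


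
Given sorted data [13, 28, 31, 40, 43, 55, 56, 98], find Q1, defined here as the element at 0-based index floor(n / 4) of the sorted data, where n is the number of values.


The list has n = 8 elements.
Q1 index = floor(8 / 4) = floor(2) = 2
Counting from index 0 in the sorted data, the element at index 2 is 31.
Final answer: 31


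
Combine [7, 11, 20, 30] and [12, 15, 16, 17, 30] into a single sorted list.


List A: [7, 11, 20, 30]
List B: [12, 15, 16, 17, 30]
Repeatedly compare the front elements and take the smaller:
  7 vs 12 -> take 7
  11 vs 12 -> take 11
  20 vs 12 -> take 12
  20 vs 15 -> take 15
  20 vs 16 -> take 16
  20 vs 17 -> take 17
  20 vs 30 -> take 20
  30 vs 30 -> take 30
  A is exhausted; append the rest of B: [30]
Final answer: [7, 11, 12, 15, 16, 17, 20, 30, 30]


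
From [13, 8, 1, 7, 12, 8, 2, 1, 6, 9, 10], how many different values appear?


List all unique values:
Distinct values: [1, 2, 6, 7, 8, 9, 10, 12, 13]
Count = 9
Final answer: 9


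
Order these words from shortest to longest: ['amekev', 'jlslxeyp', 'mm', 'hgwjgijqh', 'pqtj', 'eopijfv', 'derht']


Compute lengths:
  'amekev' has length 6
  'jlslxeyp' has length 8
  'mm' has length 2
  'hgwjgijqh' has length 9
  'pqtj' has length 4
  'eopijfv' has length 7
  'derht' has length 5
Lengths in increasing order: 2 < 4 < 5 < 6 < 7 < 8 < 9
Listing the words in that order gives the answer.
Final answer: ['mm', 'pqtj', 'derht', 'amekev', 'eopijfv', 'jlslxeyp', 'hgwjgijqh']


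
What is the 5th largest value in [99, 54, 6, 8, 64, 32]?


Sort descending: [99, 64, 54, 32, 8, 6]
The 5th element (1-indexed) is at index 4.
Value = 8
Final answer: 8


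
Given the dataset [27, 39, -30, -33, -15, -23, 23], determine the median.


First, sort the list: [-33, -30, -23, -15, 23, 27, 39]
The list has 7 elements (odd count).
The middle index is 3 (0-based), and the element there is -15.
Final answer: -15


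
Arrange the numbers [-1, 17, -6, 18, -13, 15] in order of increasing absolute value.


Compute absolute values:
  |-1| = 1
  |17| = 17
  |-6| = 6
  |18| = 18
  |-13| = 13
  |15| = 15
Absolute values in increasing order: 1 < 6 < 13 < 15 < 17 < 18
Listing the original numbers in that order gives the answer.
Final answer: [-1, -6, -13, 15, 17, 18]


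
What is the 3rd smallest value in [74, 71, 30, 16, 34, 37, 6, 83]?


Sort ascending: [6, 16, 30, 34, 37, 71, 74, 83]
The 3rd element (1-indexed) is at index 2.
Value = 30
Final answer: 30


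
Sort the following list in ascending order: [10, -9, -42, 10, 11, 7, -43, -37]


Original list: [10, -9, -42, 10, 11, 7, -43, -37]
Repeatedly take the smallest remaining element:
  Remaining [10, -9, -42, 10, 11, 7, -43, -37] -> smallest is -43
  Remaining [10, -9, -42, 10, 11, 7, -37] -> smallest is -42
  Remaining [10, -9, 10, 11, 7, -37] -> smallest is -37
  Remaining [10, -9, 10, 11, 7] -> smallest is -9
  Remaining [10, 10, 11, 7] -> smallest is 7
  Remaining [10, 10, 11] -> smallest is 10
  Remaining [10, 11] -> smallest is 10
  Remaining [11] -> smallest is 11
Collecting the picks in order gives the sorted list.
Final answer: [-43, -42, -37, -9, 7, 10, 10, 11]


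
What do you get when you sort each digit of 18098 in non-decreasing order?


The number 18098 has digits: 1, 8, 0, 9, 8
Sorted: 0, 1, 8, 8, 9
Joining the sorted digits gives the result.
Final answer: 01889


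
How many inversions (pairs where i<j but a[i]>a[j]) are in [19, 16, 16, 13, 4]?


For each element, count the later elements that are smaller than it:
  19 (index 0): smaller elements after it = [16, 16, 13, 4] -> 4
  16 (index 1): smaller elements after it = [13, 4] -> 2
  16 (index 2): smaller elements after it = [13, 4] -> 2
  13 (index 3): smaller elements after it = [4] -> 1
Total inversions = 4 + 2 + 2 + 1 = 9
Final answer: 9


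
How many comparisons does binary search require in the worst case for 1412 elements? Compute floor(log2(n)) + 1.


Binary search halves the search space each step.
Maximum comparisons = floor(log2(1412)) + 1
log2(1412) = 10.4635
floor(log2(1412)) = 10, so 10 + 1 = 11
Final answer: 11


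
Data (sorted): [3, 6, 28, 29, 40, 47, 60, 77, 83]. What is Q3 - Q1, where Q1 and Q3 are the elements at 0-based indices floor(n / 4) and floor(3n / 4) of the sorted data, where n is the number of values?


The data has n = 9 elements.
Q1 index = floor(9 / 4) = floor(2.25) = 2; Q3 index = floor(3 * 9 / 4) = floor(6.75) = 6
Q1 = element at index 2 = 28
Q3 = element at index 6 = 60
IQR = 60 - 28 = 32
Final answer: 32


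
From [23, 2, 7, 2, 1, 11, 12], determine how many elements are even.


Check each element:
  23 is odd
  2 is even
  7 is odd
  2 is even
  1 is odd
  11 is odd
  12 is even
Evens: [2, 2, 12]
Count of evens = 3
Final answer: 3


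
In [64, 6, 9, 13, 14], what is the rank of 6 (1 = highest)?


Sort descending: [64, 14, 13, 9, 6]
Find 6 in the sorted list.
6 is at position 5.
Final answer: 5


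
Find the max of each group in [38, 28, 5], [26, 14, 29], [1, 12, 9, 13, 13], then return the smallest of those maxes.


Find max of each group:
  Group 1: [38, 28, 5] -> max = 38
  Group 2: [26, 14, 29] -> max = 29
  Group 3: [1, 12, 9, 13, 13] -> max = 13
Maxes: [38, 29, 13]
Minimum of maxes = 13
Final answer: 13


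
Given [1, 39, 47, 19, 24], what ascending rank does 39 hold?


Sort ascending: [1, 19, 24, 39, 47]
Find 39 in the sorted list.
39 is at position 4 (1-indexed).
Final answer: 4


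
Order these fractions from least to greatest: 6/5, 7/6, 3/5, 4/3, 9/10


Convert to decimal for comparison:
  6/5 = 1.2
  7/6 = 1.1667
  3/5 = 0.6
  4/3 = 1.3333
  9/10 = 0.9
Decimals in increasing order: 0.6 < 0.9 < 1.1667 < 1.2 < 1.3333
Writing each back as its fraction gives the sorted order.
Final answer: 3/5, 9/10, 7/6, 6/5, 4/3


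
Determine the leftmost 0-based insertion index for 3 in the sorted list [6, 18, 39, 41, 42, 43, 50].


List is sorted: [6, 18, 39, 41, 42, 43, 50]
We need the leftmost position where 3 can be inserted, i.e. the first index whose element is >= 3 (or the end of the list if none is).
Binary search with low=0, high=7 (0-based indices):
  low=0, high=7, mid=3: a[3]=41 >= 3, so high = 3
  low=0, high=3, mid=1: a[1]=18 >= 3, so high = 1
  low=0, high=1, mid=0: a[0]=6 >= 3, so high = 0
Now low = high = 0, so the insertion index is 0.
Final answer: 0


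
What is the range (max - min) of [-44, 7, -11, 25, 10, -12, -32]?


Maximum value: 25
Minimum value: -44
Range = 25 - (-44) = 69
Final answer: 69


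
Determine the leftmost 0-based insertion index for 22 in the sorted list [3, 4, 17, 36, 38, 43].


List is sorted: [3, 4, 17, 36, 38, 43]
We need the leftmost position where 22 can be inserted, i.e. the first index whose element is >= 22 (or the end of the list if none is).
Binary search with low=0, high=6 (0-based indices):
  low=0, high=6, mid=3: a[3]=36 >= 22, so high = 3
  low=0, high=3, mid=1: a[1]=4 < 22, so low = 2
  low=2, high=3, mid=2: a[2]=17 < 22, so low = 3
Now low = high = 3, so the insertion index is 3.
Final answer: 3


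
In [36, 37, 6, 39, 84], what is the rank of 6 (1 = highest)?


Sort descending: [84, 39, 37, 36, 6]
Find 6 in the sorted list.
6 is at position 5.
Final answer: 5


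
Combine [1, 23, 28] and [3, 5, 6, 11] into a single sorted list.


List A: [1, 23, 28]
List B: [3, 5, 6, 11]
Repeatedly compare the front elements and take the smaller:
  1 vs 3 -> take 1
  23 vs 3 -> take 3
  23 vs 5 -> take 5
  23 vs 6 -> take 6
  23 vs 11 -> take 11
  B is exhausted; append the rest of A: [23, 28]
Final answer: [1, 3, 5, 6, 11, 23, 28]


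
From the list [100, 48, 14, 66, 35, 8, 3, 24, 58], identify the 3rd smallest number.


Sort ascending: [3, 8, 14, 24, 35, 48, 58, 66, 100]
The 3rd element (1-indexed) is at index 2.
Value = 14
Final answer: 14


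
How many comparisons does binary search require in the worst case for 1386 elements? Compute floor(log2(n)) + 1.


Binary search halves the search space each step.
Maximum comparisons = floor(log2(1386)) + 1
log2(1386) = 10.4367
floor(log2(1386)) = 10, so 10 + 1 = 11
Final answer: 11


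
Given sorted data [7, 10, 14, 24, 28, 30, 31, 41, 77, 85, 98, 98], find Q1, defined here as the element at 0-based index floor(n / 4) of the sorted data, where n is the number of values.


The list has n = 12 elements.
Q1 index = floor(12 / 4) = floor(3) = 3
Counting from index 0 in the sorted data, the element at index 3 is 24.
Final answer: 24


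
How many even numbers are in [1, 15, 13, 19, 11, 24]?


Check each element:
  1 is odd
  15 is odd
  13 is odd
  19 is odd
  11 is odd
  24 is even
Evens: [24]
Count of evens = 1
Final answer: 1


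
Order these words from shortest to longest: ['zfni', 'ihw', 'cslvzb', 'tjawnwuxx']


Compute lengths:
  'zfni' has length 4
  'ihw' has length 3
  'cslvzb' has length 6
  'tjawnwuxx' has length 9
Lengths in increasing order: 3 < 4 < 6 < 9
Listing the words in that order gives the answer.
Final answer: ['ihw', 'zfni', 'cslvzb', 'tjawnwuxx']


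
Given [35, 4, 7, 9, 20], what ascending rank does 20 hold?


Sort ascending: [4, 7, 9, 20, 35]
Find 20 in the sorted list.
20 is at position 4 (1-indexed).
Final answer: 4


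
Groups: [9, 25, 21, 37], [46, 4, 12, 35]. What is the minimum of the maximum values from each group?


Find max of each group:
  Group 1: [9, 25, 21, 37] -> max = 37
  Group 2: [46, 4, 12, 35] -> max = 46
Maxes: [37, 46]
Minimum of maxes = 37
Final answer: 37


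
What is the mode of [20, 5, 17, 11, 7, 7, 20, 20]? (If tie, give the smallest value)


Count the frequency of each value:
  5 appears 1 time(s)
  7 appears 2 time(s)
  11 appears 1 time(s)
  17 appears 1 time(s)
  20 appears 3 time(s)
Maximum frequency is 3.
Only 20 reaches that frequency, so it is the mode.
Final answer: 20


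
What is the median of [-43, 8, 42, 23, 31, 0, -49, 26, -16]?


First, sort the list: [-49, -43, -16, 0, 8, 23, 26, 31, 42]
The list has 9 elements (odd count).
The middle index is 4 (0-based), and the element there is 8.
Final answer: 8


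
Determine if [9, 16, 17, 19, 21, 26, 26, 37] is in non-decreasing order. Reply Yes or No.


Check consecutive pairs:
  9 <= 16? True
  16 <= 17? True
  17 <= 19? True
  19 <= 21? True
  21 <= 26? True
  26 <= 26? True
  26 <= 37? True
Every consecutive pair is in order, so the list is non-decreasing.
Final answer: Yes


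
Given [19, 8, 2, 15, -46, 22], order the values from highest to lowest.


Original list: [19, 8, 2, 15, -46, 22]
Repeatedly take the largest remaining element:
  Remaining [19, 8, 2, 15, -46, 22] -> largest is 22
  Remaining [19, 8, 2, 15, -46] -> largest is 19
  Remaining [8, 2, 15, -46] -> largest is 15
  Remaining [8, 2, -46] -> largest is 8
  Remaining [2, -46] -> largest is 2
  Remaining [-46] -> largest is -46
Collecting the picks in order gives the descending list.
Final answer: [22, 19, 15, 8, 2, -46]


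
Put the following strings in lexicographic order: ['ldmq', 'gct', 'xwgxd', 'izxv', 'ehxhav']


Compare strings character by character (the first differing letter decides):
  'ehxhav' < 'gct' since 'e' < 'g' at position 1
  'gct' < 'izxv' since 'g' < 'i' at position 1
  'izxv' < 'ldmq' since 'i' < 'l' at position 1
  'ldmq' < 'xwgxd' since 'l' < 'x' at position 1
Chaining these comparisons gives the alphabetical order.
Final answer: ['ehxhav', 'gct', 'izxv', 'ldmq', 'xwgxd']


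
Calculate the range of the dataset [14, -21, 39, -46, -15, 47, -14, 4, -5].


Maximum value: 47
Minimum value: -46
Range = 47 - (-46) = 93
Final answer: 93


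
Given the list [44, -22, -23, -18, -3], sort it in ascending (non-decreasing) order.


Original list: [44, -22, -23, -18, -3]
Repeatedly take the smallest remaining element:
  Remaining [44, -22, -23, -18, -3] -> smallest is -23
  Remaining [44, -22, -18, -3] -> smallest is -22
  Remaining [44, -18, -3] -> smallest is -18
  Remaining [44, -3] -> smallest is -3
  Remaining [44] -> smallest is 44
Collecting the picks in order gives the sorted list.
Final answer: [-23, -22, -18, -3, 44]


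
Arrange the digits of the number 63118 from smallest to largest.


The number 63118 has digits: 6, 3, 1, 1, 8
Sorted: 1, 1, 3, 6, 8
Joining the sorted digits gives the result.
Final answer: 11368


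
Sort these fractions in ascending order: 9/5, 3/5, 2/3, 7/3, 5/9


Convert to decimal for comparison:
  9/5 = 1.8
  3/5 = 0.6
  2/3 = 0.6667
  7/3 = 2.3333
  5/9 = 0.5556
Decimals in increasing order: 0.5556 < 0.6 < 0.6667 < 1.8 < 2.3333
Writing each back as its fraction gives the sorted order.
Final answer: 5/9, 3/5, 2/3, 9/5, 7/3
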